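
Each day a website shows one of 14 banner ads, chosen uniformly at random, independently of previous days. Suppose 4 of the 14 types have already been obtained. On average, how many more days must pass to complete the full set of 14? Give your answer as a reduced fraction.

7381/180

Starting from 4 distinct types, each trial gives a new one with probability (14−i)/14 when i types are held, so the wait for the next new type is 14/(14−i).
E = 14/10 + 14/9 + 14/8 + 14/7 + 14/6 + 14/5 + 14/4 + 14/3 + 14/2 + 14/1 = 7381/180.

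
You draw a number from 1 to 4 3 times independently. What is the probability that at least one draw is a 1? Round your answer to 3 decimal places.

0.578

P(no draw is a 1) = (3/4)^3 ≈ 0.422.
P(at least one) = 1 − 0.422 = 0.578.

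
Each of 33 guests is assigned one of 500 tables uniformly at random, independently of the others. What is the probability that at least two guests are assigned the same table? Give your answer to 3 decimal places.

0.660

It's easier to compute the probability that all 33 are distinct.
P(all distinct) = 500/500 · 499/500 · ··· · 468/500 ≈ 0.340.
So the probability of at least one match is 1 − 0.340 = 0.660.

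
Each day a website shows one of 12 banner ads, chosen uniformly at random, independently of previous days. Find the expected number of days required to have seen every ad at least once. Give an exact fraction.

86021/2310

After i distinct types are collected, each trial gives a new one with probability (12−i)/12, so the expected wait for the next new type is 12/(12−i).
E = 12/12 + 12/11 + 12/10 + 12/9 + 12/8 + 12/7 + 12/6 + 12/5 + 12/4 + 12/3 + 12/2 + 12/1 = 86021/2310.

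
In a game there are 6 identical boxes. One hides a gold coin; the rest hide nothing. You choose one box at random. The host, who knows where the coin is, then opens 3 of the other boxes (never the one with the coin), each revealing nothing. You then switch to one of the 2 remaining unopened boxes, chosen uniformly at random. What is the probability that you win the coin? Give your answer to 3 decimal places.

0.417

Your original box holds the coin with probability 1/6, so the other 5 collectively hold it with probability 5/6.
The host can always find 3 empty boxes to open, so the reveals don't change that 5/6; it is now spread over the 2 remaining unopened boxes.
P(win by switching) = (5/6) · (1/2) = 5/12 ≈ 0.417.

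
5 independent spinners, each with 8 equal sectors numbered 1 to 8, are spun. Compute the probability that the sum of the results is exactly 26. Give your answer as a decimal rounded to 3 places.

0.061

There are 8^5 = 32768 equally likely outcomes.
The number of ordered 5-tuples from {1,…,8} summing to 26 is 2010.
P(sum = 26) = 2010/32768 = 1005/16384 ≈ 0.061.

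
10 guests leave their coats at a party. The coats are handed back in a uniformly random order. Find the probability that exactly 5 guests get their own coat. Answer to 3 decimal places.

0.003

Choose which 5 of the 10 are fixed: C(10,5) = 252 ways.
The remaining 5 must have no fixed point: D(5) = 44.
P = 252·44/3628800 = 11/3600 ≈ 0.003.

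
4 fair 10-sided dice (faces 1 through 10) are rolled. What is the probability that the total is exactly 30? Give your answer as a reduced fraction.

141/5000

There are 10^4 = 10000 equally likely outcomes.
The number of ordered 4-tuples from {1,…,10} summing to 30 is 282.
P(sum = 30) = 282/10000 = 141/5000.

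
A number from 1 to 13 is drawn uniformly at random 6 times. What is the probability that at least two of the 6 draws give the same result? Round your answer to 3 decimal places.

P(all 6 different) = 13/13 · 12/13 · ··· · 8/13 ≈ 0.256.
P(at least two equal) = 1 − 0.256 = 0.744.

0.744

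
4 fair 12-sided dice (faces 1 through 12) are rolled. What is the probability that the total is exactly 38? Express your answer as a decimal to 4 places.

There are 12^4 = 20736 equally likely outcomes.
The number of ordered 4-tuples from {1,…,12} summing to 38 is 286.
P(sum = 38) = 286/20736 = 143/10368 ≈ 0.0138.

0.0138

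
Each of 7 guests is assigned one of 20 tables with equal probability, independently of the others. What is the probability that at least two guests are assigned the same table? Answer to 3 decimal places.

0.695

It's easier to compute the probability that all 7 are distinct.
P(all distinct) = 20/20 · 19/20 · ··· · 14/20 ≈ 0.305.
So the probability of at least one match is 1 − 0.305 = 0.695.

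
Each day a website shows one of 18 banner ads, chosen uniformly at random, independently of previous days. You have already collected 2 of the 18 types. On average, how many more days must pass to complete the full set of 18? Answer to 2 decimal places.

60.85

Starting from 2 distinct types, each trial gives a new one with probability (18−i)/18 when i types are held, so the wait for the next new type is 18/(18−i).
E = 18/16 + 18/15 + 18/14 + 18/13 + 18/12 + 18/11 + 18/10 + 18/9 + 18/8 + 18/7 + 18/6 + 18/5 + 18/4 + 18/3 + 18/2 + 18/1 = 2436559/40040 ≈ 60.85.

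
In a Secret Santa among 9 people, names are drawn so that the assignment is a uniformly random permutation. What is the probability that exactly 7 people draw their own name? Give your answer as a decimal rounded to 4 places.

Choose which 7 of the 9 are fixed: C(9,7) = 36 ways.
The remaining 2 must have no fixed point: D(2) = 1.
P = 36·1/362880 = 1/10080 ≈ 0.0001.

0.0001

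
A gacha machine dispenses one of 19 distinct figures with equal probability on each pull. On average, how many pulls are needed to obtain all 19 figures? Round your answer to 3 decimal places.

After i distinct types are collected, each trial gives a new one with probability (19−i)/19, so the expected wait for the next new type is 19/(19−i).
E = 19/19 + 19/18 + 19/17 + 19/16 + 19/15 + 19/14 + 19/13 + 19/12 + 19/11 + 19/10 + 19/9 + 19/8 + 19/7 + 19/6 + 19/5 + 19/4 + 19/3 + 19/2 + 19/1 = 275295799/4084080 ≈ 67.407.

67.407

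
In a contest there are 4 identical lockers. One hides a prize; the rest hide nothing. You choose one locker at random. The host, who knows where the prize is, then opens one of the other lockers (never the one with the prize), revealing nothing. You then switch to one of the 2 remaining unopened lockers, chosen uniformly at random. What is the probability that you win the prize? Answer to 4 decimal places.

0.3750

Your original locker holds the prize with probability 1/4, so the other 3 collectively hold it with probability 3/4.
The host can always find an empty locker to open, so this doesn't change that 3/4; it is now spread over the 2 remaining unopened lockers.
P(win by switching) = (3/4) · (1/2) = 3/8 ≈ 0.3750.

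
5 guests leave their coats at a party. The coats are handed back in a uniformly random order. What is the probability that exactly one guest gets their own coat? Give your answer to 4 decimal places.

Choose which one is fixed: C(5,1) = 5 ways.
The remaining 4 must have no fixed point: D(4) = 9.
P = 5·9/120 = 3/8 ≈ 0.3750.

0.3750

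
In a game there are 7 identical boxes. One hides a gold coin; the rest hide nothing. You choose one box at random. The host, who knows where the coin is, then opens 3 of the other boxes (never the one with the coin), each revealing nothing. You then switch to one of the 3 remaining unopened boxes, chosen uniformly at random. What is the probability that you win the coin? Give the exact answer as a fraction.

2/7

Your original box holds the coin with probability 1/7, so the other 6 collectively hold it with probability 6/7.
The host can always find 3 empty boxes to open, so the reveals don't change that 6/7; it is now spread over the 3 remaining unopened boxes.
P(win by switching) = (6/7) · (1/3) = 2/7.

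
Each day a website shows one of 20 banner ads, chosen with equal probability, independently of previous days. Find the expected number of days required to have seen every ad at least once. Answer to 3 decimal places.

71.955

After i distinct types are collected, each trial gives a new one with probability (20−i)/20, so the expected wait for the next new type is 20/(20−i).
E = 20/20 + 20/19 + 20/18 + 20/17 + 20/16 + 20/15 + 20/14 + 20/13 + 20/12 + 20/11 + 20/10 + 20/9 + 20/8 + 20/7 + 20/6 + 20/5 + 20/4 + 20/3 + 20/2 + 20/1 = 279175675/3879876 ≈ 71.955.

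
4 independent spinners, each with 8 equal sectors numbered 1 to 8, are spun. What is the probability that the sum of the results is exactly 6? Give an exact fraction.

5/2048

There are 8^4 = 4096 equally likely outcomes.
The number of ordered 4-tuples from {1,…,8} summing to 6 is 10.
P(sum = 6) = 10/4096 = 5/2048.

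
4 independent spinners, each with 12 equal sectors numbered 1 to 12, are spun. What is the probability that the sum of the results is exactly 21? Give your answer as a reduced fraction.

There are 12^4 = 20736 equally likely outcomes.
The number of ordered 4-tuples from {1,…,12} summing to 21 is 916.
P(sum = 21) = 916/20736 = 229/5184.

229/5184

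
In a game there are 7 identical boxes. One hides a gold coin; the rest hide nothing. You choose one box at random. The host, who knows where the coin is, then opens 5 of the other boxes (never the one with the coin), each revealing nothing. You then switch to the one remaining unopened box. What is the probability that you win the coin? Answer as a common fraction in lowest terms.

Your original box holds the coin with probability 1/7, so the other 6 collectively hold it with probability 6/7.
The host can always find 5 empty boxes to open, so the reveals don't change that 6/7; it is now spread over the 1 remaining unopened box.
P(win by switching) = (6/7) · (1/1) = 6/7.

6/7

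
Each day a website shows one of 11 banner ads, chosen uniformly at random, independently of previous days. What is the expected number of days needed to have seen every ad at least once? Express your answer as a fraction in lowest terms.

After i distinct types are collected, each trial gives a new one with probability (11−i)/11, so the expected wait for the next new type is 11/(11−i).
E = 11/11 + 11/10 + 11/9 + 11/8 + 11/7 + 11/6 + 11/5 + 11/4 + 11/3 + 11/2 + 11/1 = 83711/2520.

83711/2520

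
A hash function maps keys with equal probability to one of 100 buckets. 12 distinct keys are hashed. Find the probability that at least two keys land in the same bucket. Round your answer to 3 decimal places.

It's easier to compute the probability that all 12 are distinct.
P(all distinct) = 100/100 · 99/100 · ··· · 89/100 ≈ 0.503.
So the probability of at least one match is 1 − 0.503 = 0.497.

0.497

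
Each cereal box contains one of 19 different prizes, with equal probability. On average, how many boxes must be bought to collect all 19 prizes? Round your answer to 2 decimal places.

67.41

After i distinct types are collected, each trial gives a new one with probability (19−i)/19, so the expected wait for the next new type is 19/(19−i).
E = 19/19 + 19/18 + 19/17 + 19/16 + 19/15 + 19/14 + 19/13 + 19/12 + 19/11 + 19/10 + 19/9 + 19/8 + 19/7 + 19/6 + 19/5 + 19/4 + 19/3 + 19/2 + 19/1 = 275295799/4084080 ≈ 67.41.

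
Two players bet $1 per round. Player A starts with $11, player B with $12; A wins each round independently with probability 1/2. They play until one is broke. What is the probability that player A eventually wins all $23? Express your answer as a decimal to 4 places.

0.4783

With a fair step, P(i) = ½P(i−1) + ½P(i+1) with P(0)=0, P(23)=1 has the linear solution P(i) = i/23.
P(11) = 11/23 ≈ 0.4783.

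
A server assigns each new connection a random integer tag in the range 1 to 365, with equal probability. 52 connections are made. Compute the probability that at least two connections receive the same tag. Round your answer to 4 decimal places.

It's easier to compute the probability that all 52 are distinct.
P(all distinct) = 365/365 · 364/365 · ··· · 314/365 ≈ 0.0220.
So the probability of at least one match is 1 − 0.0220 = 0.9780.

0.9780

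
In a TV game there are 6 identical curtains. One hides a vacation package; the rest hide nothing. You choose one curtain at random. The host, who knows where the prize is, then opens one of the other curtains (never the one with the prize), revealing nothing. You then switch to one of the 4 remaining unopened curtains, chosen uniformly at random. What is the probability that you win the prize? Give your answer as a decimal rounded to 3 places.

Your original curtain holds the prize with probability 1/6, so the other 5 collectively hold it with probability 5/6.
The host can always find an empty curtain to open, so this doesn't change that 5/6; it is now spread over the 4 remaining unopened curtains.
P(win by switching) = (5/6) · (1/4) = 5/24 ≈ 0.208.

0.208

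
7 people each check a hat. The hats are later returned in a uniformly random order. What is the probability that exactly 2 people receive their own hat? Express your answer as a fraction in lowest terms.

Choose which 2 of the 7 are fixed: C(7,2) = 21 ways.
The remaining 5 must have no fixed point: D(5) = 44.
P = 21·44/5040 = 11/60.

11/60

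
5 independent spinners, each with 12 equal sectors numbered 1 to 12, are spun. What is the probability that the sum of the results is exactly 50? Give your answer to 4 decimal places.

0.0040

There are 12^5 = 248832 equally likely outcomes.
The number of ordered 5-tuples from {1,…,12} summing to 50 is 1001.
P(sum = 50) = 1001/248832 ≈ 0.0040.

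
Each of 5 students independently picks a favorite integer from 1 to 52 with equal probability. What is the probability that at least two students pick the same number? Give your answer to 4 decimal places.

It's easier to compute the probability that all 5 are distinct.
P(all distinct) = 52/52 · 51/52 · ··· · 48/52 ≈ 0.8203.
So the probability of at least one match is 1 − 0.8203 = 0.1797.

0.1797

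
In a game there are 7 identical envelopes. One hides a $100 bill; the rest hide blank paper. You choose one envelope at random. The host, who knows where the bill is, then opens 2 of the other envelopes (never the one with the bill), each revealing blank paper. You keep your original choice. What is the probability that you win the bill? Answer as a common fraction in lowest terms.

1/7

The host can always open 2 empty envelopes regardless of your choice, so the reveals give no information about your original envelope.
P(win by staying) = 1/7.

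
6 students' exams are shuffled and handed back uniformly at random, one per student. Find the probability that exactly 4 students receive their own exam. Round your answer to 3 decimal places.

Choose which 4 of the 6 are fixed: C(6,4) = 15 ways.
The remaining 2 must have no fixed point: D(2) = 1.
P = 15·1/720 = 1/48 ≈ 0.021.

0.021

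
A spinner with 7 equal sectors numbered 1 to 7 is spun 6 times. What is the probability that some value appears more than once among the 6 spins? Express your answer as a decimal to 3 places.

P(all 6 different) = 7/7 · 6/7 · ··· · 2/7 ≈ 0.043.
P(at least two equal) = 1 − 0.043 = 0.957.

0.957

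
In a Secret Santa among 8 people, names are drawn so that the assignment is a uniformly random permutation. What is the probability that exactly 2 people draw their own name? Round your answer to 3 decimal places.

Choose which 2 of the 8 are fixed: C(8,2) = 28 ways.
The remaining 6 must have no fixed point: D(6) = 265.
P = 28·265/40320 = 53/288 ≈ 0.184.

0.184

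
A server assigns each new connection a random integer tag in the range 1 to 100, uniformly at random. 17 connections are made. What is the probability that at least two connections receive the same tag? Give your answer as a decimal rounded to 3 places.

It's easier to compute the probability that all 17 are distinct.
P(all distinct) = 100/100 · 99/100 · ··· · 84/100 ≈ 0.237.
So the probability of at least one match is 1 − 0.237 = 0.763.

0.763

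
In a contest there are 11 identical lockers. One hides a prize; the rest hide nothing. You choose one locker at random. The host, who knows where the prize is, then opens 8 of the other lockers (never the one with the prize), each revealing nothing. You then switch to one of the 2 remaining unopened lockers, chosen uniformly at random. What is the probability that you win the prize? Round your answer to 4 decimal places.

Your original locker holds the prize with probability 1/11, so the other 10 collectively hold it with probability 10/11.
The host can always find 8 empty lockers to open, so the reveals don't change that 10/11; it is now spread over the 2 remaining unopened lockers.
P(win by switching) = (10/11) · (1/2) = 5/11 ≈ 0.4545.

0.4545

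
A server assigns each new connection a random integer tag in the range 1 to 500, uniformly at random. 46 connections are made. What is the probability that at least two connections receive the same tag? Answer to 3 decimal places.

0.882

It's easier to compute the probability that all 46 are distinct.
P(all distinct) = 500/500 · 499/500 · ··· · 455/500 ≈ 0.118.
So the probability of at least one match is 1 − 0.118 = 0.882.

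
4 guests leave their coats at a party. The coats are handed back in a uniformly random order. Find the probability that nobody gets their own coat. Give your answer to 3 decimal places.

0.375

This is the derangement probability: permutations of 4 with no fixed point.
D(4) = 4! · (1 − 1/1! + 1/2! − ··· + (−1)^4/4!) = 9.
P = 9/24 = 3/8 ≈ 0.375.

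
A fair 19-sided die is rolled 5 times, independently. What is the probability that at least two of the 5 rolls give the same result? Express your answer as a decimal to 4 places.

P(all 5 different) = 19/19 · 18/19 · ··· · 15/19 ≈ 0.5635.
P(at least two equal) = 1 − 0.5635 = 0.4365.

0.4365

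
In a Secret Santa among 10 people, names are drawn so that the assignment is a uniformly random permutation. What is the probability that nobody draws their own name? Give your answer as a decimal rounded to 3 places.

0.368

This is the derangement probability: permutations of 10 with no fixed point.
D(10) = 10! · (1 − 1/1! + 1/2! − ··· + (−1)^10/10!) = 1334961.
P = 1334961/3628800 = 16481/44800 ≈ 0.368.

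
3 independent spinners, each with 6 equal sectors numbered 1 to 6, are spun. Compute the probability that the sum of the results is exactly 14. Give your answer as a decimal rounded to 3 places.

0.069

There are 6^3 = 216 equally likely outcomes.
The number of ordered 3-tuples from {1,…,6} summing to 14 is 15.
P(sum = 14) = 15/216 = 5/72 ≈ 0.069.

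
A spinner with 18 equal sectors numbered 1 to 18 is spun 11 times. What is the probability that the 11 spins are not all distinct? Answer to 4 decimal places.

P(all 11 different) = 18/18 · 17/18 · ··· · 8/18 ≈ 0.0198.
P(at least two equal) = 1 − 0.0198 = 0.9802.

0.9802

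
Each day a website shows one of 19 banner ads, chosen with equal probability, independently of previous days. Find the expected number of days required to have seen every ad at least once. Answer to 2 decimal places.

67.41

After i distinct types are collected, each trial gives a new one with probability (19−i)/19, so the expected wait for the next new type is 19/(19−i).
E = 19/19 + 19/18 + 19/17 + 19/16 + 19/15 + 19/14 + 19/13 + 19/12 + 19/11 + 19/10 + 19/9 + 19/8 + 19/7 + 19/6 + 19/5 + 19/4 + 19/3 + 19/2 + 19/1 = 275295799/4084080 ≈ 67.41.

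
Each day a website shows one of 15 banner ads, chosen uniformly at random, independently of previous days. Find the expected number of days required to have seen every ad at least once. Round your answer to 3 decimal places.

49.773

After i distinct types are collected, each trial gives a new one with probability (15−i)/15, so the expected wait for the next new type is 15/(15−i).
E = 15/15 + 15/14 + 15/13 + 15/12 + 15/11 + 15/10 + 15/9 + 15/8 + 15/7 + 15/6 + 15/5 + 15/4 + 15/3 + 15/2 + 15/1 = 1195757/24024 ≈ 49.773.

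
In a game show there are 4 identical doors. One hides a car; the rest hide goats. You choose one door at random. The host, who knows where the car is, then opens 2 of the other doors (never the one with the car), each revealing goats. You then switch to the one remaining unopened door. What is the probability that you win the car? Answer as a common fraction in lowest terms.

3/4

Your original door holds the car with probability 1/4, so the other 3 collectively hold it with probability 3/4.
The host can always find 2 empty doors to open, so the reveals don't change that 3/4; it is now spread over the 1 remaining unopened door.
P(win by switching) = (3/4) · (1/1) = 3/4.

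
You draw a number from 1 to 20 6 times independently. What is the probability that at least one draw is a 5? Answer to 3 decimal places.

0.265

P(no draw is a 5) = (19/20)^6 ≈ 0.735.
P(at least one) = 1 − 0.735 = 0.265.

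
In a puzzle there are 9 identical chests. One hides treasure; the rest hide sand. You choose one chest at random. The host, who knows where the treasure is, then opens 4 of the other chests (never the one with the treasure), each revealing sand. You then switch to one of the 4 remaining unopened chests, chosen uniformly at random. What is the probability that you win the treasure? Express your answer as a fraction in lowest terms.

Your original chest holds the treasure with probability 1/9, so the other 8 collectively hold it with probability 8/9.
The host can always find 4 empty chests to open, so the reveals don't change that 8/9; it is now spread over the 4 remaining unopened chests.
P(win by switching) = (8/9) · (1/4) = 2/9.

2/9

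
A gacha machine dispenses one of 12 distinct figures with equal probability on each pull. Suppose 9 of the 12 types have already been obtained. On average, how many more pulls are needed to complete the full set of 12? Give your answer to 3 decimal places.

Starting from 9 distinct types, each trial gives a new one with probability (12−i)/12 when i types are held, so the wait for the next new type is 12/(12−i).
E = 12/3 + 12/2 + 12/1 = 22 ≈ 22.000.

22.000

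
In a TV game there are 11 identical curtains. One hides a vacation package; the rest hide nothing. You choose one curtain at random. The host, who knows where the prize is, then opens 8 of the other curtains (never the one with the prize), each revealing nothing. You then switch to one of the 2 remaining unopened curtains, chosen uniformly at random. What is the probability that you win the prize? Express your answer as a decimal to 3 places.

0.455

Your original curtain holds the prize with probability 1/11, so the other 10 collectively hold it with probability 10/11.
The host can always find 8 empty curtains to open, so the reveals don't change that 10/11; it is now spread over the 2 remaining unopened curtains.
P(win by switching) = (10/11) · (1/2) = 5/11 ≈ 0.455.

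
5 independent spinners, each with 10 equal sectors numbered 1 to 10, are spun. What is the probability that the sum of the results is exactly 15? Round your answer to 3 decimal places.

0.010

There are 10^5 = 100000 equally likely outcomes.
The number of ordered 5-tuples from {1,…,10} summing to 15 is 996.
P(sum = 15) = 996/100000 = 249/25000 ≈ 0.010.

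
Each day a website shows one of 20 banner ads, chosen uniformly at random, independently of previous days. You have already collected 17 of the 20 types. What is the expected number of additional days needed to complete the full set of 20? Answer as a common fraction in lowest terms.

110/3

Starting from 17 distinct types, each trial gives a new one with probability (20−i)/20 when i types are held, so the wait for the next new type is 20/(20−i).
E = 20/3 + 20/2 + 20/1 = 110/3.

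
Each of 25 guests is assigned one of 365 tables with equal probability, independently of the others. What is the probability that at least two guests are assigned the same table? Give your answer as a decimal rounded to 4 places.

0.5687

It's easier to compute the probability that all 25 are distinct.
P(all distinct) = 365/365 · 364/365 · ··· · 341/365 ≈ 0.4313.
So the probability of at least one match is 1 − 0.4313 = 0.5687.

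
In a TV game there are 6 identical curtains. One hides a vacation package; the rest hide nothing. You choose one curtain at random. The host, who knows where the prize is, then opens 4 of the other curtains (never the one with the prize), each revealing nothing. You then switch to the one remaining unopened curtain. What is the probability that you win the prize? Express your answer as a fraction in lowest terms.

5/6

Your original curtain holds the prize with probability 1/6, so the other 5 collectively hold it with probability 5/6.
The host can always find 4 empty curtains to open, so the reveals don't change that 5/6; it is now spread over the 1 remaining unopened curtain.
P(win by switching) = (5/6) · (1/1) = 5/6.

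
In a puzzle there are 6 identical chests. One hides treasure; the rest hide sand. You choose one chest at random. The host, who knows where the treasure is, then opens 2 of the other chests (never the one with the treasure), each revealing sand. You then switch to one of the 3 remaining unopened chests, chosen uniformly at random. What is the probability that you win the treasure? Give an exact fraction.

5/18

Your original chest holds the treasure with probability 1/6, so the other 5 collectively hold it with probability 5/6.
The host can always find 2 empty chests to open, so the reveals don't change that 5/6; it is now spread over the 3 remaining unopened chests.
P(win by switching) = (5/6) · (1/3) = 5/18.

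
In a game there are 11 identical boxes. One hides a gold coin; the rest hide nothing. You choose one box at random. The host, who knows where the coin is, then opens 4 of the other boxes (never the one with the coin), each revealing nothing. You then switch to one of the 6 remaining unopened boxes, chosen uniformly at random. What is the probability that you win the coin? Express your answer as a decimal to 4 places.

Your original box holds the coin with probability 1/11, so the other 10 collectively hold it with probability 10/11.
The host can always find 4 empty boxes to open, so the reveals don't change that 10/11; it is now spread over the 6 remaining unopened boxes.
P(win by switching) = (10/11) · (1/6) = 5/33 ≈ 0.1515.

0.1515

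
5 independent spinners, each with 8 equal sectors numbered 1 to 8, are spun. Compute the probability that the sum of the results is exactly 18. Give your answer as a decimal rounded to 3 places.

There are 8^5 = 32768 equally likely outcomes.
The number of ordered 5-tuples from {1,…,8} summing to 18 is 1750.
P(sum = 18) = 1750/32768 = 875/16384 ≈ 0.053.

0.053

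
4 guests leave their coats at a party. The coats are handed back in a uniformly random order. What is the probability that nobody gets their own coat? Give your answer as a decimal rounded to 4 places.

0.3750

This is the derangement probability: permutations of 4 with no fixed point.
D(4) = 4! · (1 − 1/1! + 1/2! − ··· + (−1)^4/4!) = 9.
P = 9/24 = 3/8 ≈ 0.3750.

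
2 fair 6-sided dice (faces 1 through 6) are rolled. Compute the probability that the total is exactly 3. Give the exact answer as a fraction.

1/18

There are 6^2 = 36 equally likely outcomes.
The number of ordered 2-tuples from {1,…,6} summing to 3 is 2.
P(sum = 3) = 2/36 = 1/18.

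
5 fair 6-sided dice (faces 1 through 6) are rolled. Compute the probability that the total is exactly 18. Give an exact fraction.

There are 6^5 = 7776 equally likely outcomes.
The number of ordered 5-tuples from {1,…,6} summing to 18 is 780.
P(sum = 18) = 780/7776 = 65/648.

65/648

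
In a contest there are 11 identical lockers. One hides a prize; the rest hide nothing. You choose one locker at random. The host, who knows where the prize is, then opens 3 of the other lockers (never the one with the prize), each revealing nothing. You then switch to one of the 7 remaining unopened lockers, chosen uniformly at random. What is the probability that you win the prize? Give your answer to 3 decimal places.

Your original locker holds the prize with probability 1/11, so the other 10 collectively hold it with probability 10/11.
The host can always find 3 empty lockers to open, so the reveals don't change that 10/11; it is now spread over the 7 remaining unopened lockers.
P(win by switching) = (10/11) · (1/7) = 10/77 ≈ 0.130.

0.130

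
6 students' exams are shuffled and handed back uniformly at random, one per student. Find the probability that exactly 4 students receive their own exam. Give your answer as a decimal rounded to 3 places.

Choose which 4 of the 6 are fixed: C(6,4) = 15 ways.
The remaining 2 must have no fixed point: D(2) = 1.
P = 15·1/720 = 1/48 ≈ 0.021.

0.021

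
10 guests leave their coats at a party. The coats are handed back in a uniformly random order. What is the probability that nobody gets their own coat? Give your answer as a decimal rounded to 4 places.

0.3679

This is the derangement probability: permutations of 10 with no fixed point.
D(10) = 10! · (1 − 1/1! + 1/2! − ··· + (−1)^10/10!) = 1334961.
P = 1334961/3628800 = 16481/44800 ≈ 0.3679.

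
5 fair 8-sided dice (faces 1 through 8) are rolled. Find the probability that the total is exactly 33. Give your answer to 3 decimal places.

There are 8^5 = 32768 equally likely outcomes.
The number of ordered 5-tuples from {1,…,8} summing to 33 is 330.
P(sum = 33) = 330/32768 = 165/16384 ≈ 0.010.

0.010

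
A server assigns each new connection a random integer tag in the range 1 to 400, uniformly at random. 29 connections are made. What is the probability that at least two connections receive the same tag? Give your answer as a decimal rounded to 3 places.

0.647

It's easier to compute the probability that all 29 are distinct.
P(all distinct) = 400/400 · 399/400 · ··· · 372/400 ≈ 0.353.
So the probability of at least one match is 1 − 0.353 = 0.647.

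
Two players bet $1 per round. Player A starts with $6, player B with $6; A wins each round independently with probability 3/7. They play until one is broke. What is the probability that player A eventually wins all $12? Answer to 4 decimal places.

Let r = q/p = (4/7)/(3/7) = 4/3. The recurrence P(i) = p·P(i+1) + q·P(i−1) with P(0)=0, P(12)=1 gives P(i) = (1 − r^i)/(1 − r^12).
P(6) = (1 − (4/3)^6) / (1 − (4/3)^12) = 729/4825 ≈ 0.1511.

0.1511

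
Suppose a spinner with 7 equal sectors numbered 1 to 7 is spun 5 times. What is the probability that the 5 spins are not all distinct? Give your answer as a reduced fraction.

2041/2401

P(all 5 different) = 7/7 · 6/7 · ··· · 3/7 = 360/2401.
P(at least two equal) = 1 − 360/2401 = 2041/2401.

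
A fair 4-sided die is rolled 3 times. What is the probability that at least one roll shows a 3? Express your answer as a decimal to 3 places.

P(no roll shows a 3) = (3/4)^3 ≈ 0.422.
P(at least one) = 1 − 0.422 = 0.578.

0.578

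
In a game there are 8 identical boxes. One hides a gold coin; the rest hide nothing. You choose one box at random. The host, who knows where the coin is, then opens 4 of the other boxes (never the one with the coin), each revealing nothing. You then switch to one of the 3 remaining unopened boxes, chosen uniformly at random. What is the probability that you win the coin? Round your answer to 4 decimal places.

0.2917

Your original box holds the coin with probability 1/8, so the other 7 collectively hold it with probability 7/8.
The host can always find 4 empty boxes to open, so the reveals don't change that 7/8; it is now spread over the 3 remaining unopened boxes.
P(win by switching) = (7/8) · (1/3) = 7/24 ≈ 0.2917.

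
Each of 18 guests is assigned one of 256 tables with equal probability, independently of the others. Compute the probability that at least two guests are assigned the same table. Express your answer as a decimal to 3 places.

0.458

It's easier to compute the probability that all 18 are distinct.
P(all distinct) = 256/256 · 255/256 · ··· · 239/256 ≈ 0.542.
So the probability of at least one match is 1 − 0.542 = 0.458.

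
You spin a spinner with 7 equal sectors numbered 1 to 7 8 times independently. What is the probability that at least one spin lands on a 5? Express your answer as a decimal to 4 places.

0.7086

P(no spin lands on a 5) = (6/7)^8 ≈ 0.2914.
P(at least one) = 1 − 0.2914 = 0.7086.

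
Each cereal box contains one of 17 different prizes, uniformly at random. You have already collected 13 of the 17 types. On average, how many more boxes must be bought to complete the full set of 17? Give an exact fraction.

425/12

Starting from 13 distinct types, each trial gives a new one with probability (17−i)/17 when i types are held, so the wait for the next new type is 17/(17−i).
E = 17/4 + 17/3 + 17/2 + 17/1 = 425/12.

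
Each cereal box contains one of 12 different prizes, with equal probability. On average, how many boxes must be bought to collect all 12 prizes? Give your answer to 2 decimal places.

After i distinct types are collected, each trial gives a new one with probability (12−i)/12, so the expected wait for the next new type is 12/(12−i).
E = 12/12 + 12/11 + 12/10 + 12/9 + 12/8 + 12/7 + 12/6 + 12/5 + 12/4 + 12/3 + 12/2 + 12/1 = 86021/2310 ≈ 37.24.

37.24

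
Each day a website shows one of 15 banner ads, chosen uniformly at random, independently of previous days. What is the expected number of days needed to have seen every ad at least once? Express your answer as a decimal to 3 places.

49.773

After i distinct types are collected, each trial gives a new one with probability (15−i)/15, so the expected wait for the next new type is 15/(15−i).
E = 15/15 + 15/14 + 15/13 + 15/12 + 15/11 + 15/10 + 15/9 + 15/8 + 15/7 + 15/6 + 15/5 + 15/4 + 15/3 + 15/2 + 15/1 = 1195757/24024 ≈ 49.773.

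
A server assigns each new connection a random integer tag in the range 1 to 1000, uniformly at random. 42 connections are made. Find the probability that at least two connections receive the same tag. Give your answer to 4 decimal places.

0.5824

It's easier to compute the probability that all 42 are distinct.
P(all distinct) = 1000/1000 · 999/1000 · ··· · 959/1000 ≈ 0.4176.
So the probability of at least one match is 1 − 0.4176 = 0.5824.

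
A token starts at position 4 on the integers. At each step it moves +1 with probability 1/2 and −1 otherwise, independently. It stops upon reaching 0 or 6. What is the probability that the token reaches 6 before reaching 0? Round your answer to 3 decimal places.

With a fair step, P(i) = ½P(i−1) + ½P(i+1) with P(0)=0, P(6)=1 has the linear solution P(i) = i/6.
P(4) = 4/6 = 2/3 ≈ 0.667.

0.667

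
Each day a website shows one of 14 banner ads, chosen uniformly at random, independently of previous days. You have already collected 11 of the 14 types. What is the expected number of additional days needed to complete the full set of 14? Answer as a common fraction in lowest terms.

77/3

Starting from 11 distinct types, each trial gives a new one with probability (14−i)/14 when i types are held, so the wait for the next new type is 14/(14−i).
E = 14/3 + 14/2 + 14/1 = 77/3.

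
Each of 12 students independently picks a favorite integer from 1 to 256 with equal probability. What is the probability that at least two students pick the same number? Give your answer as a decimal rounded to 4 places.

0.2303

It's easier to compute the probability that all 12 are distinct.
P(all distinct) = 256/256 · 255/256 · ··· · 245/256 ≈ 0.7697.
So the probability of at least one match is 1 − 0.7697 = 0.2303.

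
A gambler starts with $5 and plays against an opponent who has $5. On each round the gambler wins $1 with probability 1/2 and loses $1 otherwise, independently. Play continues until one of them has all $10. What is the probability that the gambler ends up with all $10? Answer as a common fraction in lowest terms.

With a fair step, P(i) = ½P(i−1) + ½P(i+1) with P(0)=0, P(10)=1 has the linear solution P(i) = i/10.
P(5) = 5/10 = 1/2.

1/2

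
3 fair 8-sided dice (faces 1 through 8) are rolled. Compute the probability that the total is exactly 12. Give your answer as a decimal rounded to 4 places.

0.0898

There are 8^3 = 512 equally likely outcomes.
The number of ordered 3-tuples from {1,…,8} summing to 12 is 46.
P(sum = 12) = 46/512 = 23/256 ≈ 0.0898.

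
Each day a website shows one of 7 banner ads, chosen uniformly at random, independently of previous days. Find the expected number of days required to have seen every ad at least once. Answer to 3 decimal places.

18.150

After i distinct types are collected, each trial gives a new one with probability (7−i)/7, so the expected wait for the next new type is 7/(7−i).
E = 7/7 + 7/6 + 7/5 + 7/4 + 7/3 + 7/2 + 7/1 = 363/20 ≈ 18.150.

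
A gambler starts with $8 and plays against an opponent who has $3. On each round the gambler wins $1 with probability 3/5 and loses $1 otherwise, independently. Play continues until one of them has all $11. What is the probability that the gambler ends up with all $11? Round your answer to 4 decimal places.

0.9722

Let r = q/p = (2/5)/(3/5) = 2/3. The recurrence P(i) = p·P(i+1) + q·P(i−1) with P(0)=0, P(11)=1 gives P(i) = (1 − r^i)/(1 − r^11).
P(8) = (1 − (2/3)^8) / (1 − (2/3)^11) = 170235/175099 ≈ 0.9722.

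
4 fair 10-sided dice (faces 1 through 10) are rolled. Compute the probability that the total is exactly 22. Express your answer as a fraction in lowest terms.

67/1000

There are 10^4 = 10000 equally likely outcomes.
The number of ordered 4-tuples from {1,…,10} summing to 22 is 670.
P(sum = 22) = 670/10000 = 67/1000.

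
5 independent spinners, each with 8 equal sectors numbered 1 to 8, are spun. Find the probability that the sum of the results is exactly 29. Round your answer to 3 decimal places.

0.036

There are 8^5 = 32768 equally likely outcomes.
The number of ordered 5-tuples from {1,…,8} summing to 29 is 1190.
P(sum = 29) = 1190/32768 = 595/16384 ≈ 0.036.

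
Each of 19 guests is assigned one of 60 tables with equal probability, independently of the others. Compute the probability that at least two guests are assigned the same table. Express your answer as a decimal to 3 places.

It's easier to compute the probability that all 19 are distinct.
P(all distinct) = 60/60 · 59/60 · ··· · 42/60 ≈ 0.041.
So the probability of at least one match is 1 − 0.041 = 0.959.

0.959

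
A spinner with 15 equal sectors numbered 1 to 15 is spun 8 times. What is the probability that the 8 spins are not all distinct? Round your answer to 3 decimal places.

P(all 8 different) = 15/15 · 14/15 · ··· · 8/15 ≈ 0.101.
P(at least two equal) = 1 − 0.101 = 0.899.

0.899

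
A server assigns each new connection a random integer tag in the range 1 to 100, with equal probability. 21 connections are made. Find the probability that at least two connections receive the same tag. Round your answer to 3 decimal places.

It's easier to compute the probability that all 21 are distinct.
P(all distinct) = 100/100 · 99/100 · ··· · 80/100 ≈ 0.104.
So the probability of at least one match is 1 − 0.104 = 0.896.

0.896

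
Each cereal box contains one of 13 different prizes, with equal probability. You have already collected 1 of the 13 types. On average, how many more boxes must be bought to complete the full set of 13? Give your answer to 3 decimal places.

40.342

Starting from 1 distinct type, each trial gives a new one with probability (13−i)/13 when i types are held, so the wait for the next new type is 13/(13−i).
E = 13/12 + 13/11 + 13/10 + 13/9 + 13/8 + 13/7 + 13/6 + 13/5 + 13/4 + 13/3 + 13/2 + 13/1 = 1118273/27720 ≈ 40.342.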